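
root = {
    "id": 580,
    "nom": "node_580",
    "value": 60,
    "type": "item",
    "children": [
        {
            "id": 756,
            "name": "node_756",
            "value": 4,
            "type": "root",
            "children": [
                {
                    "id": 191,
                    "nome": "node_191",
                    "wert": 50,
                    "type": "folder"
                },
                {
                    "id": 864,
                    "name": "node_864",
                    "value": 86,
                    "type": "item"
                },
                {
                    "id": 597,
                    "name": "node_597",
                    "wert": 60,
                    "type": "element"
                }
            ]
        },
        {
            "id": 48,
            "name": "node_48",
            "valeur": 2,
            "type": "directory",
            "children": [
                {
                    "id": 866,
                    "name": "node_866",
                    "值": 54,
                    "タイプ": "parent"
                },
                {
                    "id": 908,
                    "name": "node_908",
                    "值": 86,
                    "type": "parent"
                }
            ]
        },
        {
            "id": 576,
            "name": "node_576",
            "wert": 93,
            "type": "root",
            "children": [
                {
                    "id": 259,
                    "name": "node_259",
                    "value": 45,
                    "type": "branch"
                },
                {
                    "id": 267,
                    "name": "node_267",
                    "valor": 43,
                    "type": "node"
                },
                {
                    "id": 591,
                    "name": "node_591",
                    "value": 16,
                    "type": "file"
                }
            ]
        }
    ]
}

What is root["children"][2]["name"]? "node_576"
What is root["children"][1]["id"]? 48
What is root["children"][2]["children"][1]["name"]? "node_267"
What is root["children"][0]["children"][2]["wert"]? 60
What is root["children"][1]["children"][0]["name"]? "node_866"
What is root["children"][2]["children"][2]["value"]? 16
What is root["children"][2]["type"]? "root"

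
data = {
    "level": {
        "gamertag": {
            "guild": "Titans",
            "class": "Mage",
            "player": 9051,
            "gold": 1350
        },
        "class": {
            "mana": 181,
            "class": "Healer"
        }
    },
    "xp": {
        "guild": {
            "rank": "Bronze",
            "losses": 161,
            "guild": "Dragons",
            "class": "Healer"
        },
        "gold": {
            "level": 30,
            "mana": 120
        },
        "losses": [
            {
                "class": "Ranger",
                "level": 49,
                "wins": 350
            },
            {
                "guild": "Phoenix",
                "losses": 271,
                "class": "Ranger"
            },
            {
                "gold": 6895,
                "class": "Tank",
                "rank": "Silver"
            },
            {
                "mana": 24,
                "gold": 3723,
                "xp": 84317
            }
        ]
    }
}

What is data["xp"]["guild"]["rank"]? "Bronze"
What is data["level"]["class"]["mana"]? 181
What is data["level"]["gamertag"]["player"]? 9051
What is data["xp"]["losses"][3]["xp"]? 84317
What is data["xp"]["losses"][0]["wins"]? 350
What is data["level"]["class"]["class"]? "Healer"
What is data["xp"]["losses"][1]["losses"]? 271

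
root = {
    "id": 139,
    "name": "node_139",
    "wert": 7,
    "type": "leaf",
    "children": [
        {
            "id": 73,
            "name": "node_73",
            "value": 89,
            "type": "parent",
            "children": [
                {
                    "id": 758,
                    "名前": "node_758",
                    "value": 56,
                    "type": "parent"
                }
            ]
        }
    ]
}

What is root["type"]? "leaf"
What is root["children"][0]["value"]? 89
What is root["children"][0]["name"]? "node_73"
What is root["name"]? "node_139"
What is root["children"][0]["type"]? "parent"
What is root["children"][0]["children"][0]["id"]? 758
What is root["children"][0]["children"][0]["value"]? 56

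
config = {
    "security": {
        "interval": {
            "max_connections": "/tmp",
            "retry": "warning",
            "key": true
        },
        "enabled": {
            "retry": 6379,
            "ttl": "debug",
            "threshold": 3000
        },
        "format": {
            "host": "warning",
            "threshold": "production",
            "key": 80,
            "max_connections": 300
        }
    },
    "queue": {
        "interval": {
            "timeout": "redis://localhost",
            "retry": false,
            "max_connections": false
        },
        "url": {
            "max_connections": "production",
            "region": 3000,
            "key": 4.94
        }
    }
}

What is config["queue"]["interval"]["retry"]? False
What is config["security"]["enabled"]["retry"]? 6379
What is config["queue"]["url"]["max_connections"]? "production"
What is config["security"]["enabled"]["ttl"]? "debug"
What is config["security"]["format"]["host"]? "warning"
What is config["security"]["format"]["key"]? 80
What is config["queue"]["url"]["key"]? 4.94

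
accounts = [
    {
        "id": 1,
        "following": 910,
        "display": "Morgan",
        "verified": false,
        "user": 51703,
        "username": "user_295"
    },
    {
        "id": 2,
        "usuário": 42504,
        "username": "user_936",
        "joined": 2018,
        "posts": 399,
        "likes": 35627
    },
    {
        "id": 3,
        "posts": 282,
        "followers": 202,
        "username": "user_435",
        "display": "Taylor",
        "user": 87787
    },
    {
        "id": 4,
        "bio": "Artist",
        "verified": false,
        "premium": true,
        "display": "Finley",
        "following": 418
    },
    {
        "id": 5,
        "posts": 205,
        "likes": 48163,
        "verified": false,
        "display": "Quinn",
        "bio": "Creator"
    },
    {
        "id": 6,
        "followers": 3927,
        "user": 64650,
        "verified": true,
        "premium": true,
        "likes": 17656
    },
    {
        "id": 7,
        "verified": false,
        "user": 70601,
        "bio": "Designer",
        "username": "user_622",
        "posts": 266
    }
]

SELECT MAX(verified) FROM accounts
True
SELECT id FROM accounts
[1, 2, 3, 4, 5, 6, 7]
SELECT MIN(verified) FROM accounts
False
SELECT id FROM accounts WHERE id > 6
[7]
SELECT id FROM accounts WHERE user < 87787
[1, 6, 7]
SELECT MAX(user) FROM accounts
87787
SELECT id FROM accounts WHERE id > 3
[4, 5, 6, 7]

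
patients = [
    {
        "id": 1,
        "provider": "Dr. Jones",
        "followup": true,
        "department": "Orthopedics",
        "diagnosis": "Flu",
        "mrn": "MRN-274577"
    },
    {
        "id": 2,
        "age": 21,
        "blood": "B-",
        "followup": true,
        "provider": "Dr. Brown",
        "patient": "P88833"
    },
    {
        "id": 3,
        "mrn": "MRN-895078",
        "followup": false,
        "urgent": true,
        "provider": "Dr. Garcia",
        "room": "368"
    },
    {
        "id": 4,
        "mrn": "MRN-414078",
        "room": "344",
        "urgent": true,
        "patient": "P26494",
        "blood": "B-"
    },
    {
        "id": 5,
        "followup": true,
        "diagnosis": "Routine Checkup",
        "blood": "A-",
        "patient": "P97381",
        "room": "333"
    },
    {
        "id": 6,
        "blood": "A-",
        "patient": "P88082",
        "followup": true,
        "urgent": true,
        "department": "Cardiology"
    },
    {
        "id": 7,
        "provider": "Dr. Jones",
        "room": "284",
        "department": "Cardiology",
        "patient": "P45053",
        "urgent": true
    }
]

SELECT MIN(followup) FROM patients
False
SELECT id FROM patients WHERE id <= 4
[1, 2, 3, 4]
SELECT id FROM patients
[1, 2, 3, 4, 5, 6, 7]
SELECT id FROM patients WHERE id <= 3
[1, 2, 3]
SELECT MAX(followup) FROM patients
True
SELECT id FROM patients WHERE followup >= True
[1, 2, 5, 6]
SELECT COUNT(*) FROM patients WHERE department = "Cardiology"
2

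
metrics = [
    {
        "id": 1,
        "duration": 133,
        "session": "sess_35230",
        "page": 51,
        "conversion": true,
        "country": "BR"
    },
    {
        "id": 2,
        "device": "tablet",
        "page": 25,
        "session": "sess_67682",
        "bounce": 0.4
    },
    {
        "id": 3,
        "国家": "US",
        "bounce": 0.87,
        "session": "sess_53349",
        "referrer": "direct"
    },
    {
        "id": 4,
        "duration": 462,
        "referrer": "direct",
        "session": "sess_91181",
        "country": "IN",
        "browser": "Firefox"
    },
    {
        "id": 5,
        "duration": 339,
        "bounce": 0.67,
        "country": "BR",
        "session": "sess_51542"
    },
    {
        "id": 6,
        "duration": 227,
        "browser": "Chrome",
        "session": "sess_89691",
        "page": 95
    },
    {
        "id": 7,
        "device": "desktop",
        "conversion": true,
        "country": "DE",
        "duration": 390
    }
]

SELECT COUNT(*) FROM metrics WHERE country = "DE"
1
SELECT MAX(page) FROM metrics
95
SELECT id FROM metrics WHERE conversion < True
[]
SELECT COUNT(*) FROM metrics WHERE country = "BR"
2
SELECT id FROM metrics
[1, 2, 3, 4, 5, 6, 7]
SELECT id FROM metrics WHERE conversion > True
[]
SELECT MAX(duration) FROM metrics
462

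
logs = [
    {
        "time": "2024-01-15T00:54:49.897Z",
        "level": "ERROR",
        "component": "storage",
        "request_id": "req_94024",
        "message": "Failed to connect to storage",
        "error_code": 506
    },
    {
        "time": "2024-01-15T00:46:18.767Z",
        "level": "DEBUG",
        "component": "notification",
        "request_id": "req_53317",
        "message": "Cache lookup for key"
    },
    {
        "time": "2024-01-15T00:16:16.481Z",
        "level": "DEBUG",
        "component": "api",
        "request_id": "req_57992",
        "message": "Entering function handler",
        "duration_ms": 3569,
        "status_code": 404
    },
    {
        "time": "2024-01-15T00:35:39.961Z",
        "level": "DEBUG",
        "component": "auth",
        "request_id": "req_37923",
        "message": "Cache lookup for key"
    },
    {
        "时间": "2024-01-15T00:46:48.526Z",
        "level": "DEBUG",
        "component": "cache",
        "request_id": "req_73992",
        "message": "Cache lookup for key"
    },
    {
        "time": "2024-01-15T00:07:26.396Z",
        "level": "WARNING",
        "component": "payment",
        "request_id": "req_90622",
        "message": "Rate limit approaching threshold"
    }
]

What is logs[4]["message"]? "Cache lookup for key"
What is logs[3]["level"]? "DEBUG"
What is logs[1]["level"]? "DEBUG"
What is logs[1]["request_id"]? "req_53317"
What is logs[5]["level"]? "WARNING"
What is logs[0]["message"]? "Failed to connect to storage"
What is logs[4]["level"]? "DEBUG"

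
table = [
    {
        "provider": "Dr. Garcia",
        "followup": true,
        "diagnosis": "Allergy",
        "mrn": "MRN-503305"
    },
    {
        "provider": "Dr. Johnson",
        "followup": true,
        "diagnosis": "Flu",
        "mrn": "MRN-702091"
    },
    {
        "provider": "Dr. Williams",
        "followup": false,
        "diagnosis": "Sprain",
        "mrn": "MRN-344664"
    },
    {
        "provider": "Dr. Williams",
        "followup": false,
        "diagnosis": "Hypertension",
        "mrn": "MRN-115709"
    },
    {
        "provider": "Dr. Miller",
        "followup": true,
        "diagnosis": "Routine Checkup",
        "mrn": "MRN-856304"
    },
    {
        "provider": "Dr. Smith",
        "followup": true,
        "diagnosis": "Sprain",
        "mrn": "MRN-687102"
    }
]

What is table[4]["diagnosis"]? "Routine Checkup"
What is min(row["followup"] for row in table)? False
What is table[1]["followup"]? True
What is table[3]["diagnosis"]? "Hypertension"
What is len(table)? 6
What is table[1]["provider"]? "Dr. Johnson"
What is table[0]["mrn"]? "MRN-503305"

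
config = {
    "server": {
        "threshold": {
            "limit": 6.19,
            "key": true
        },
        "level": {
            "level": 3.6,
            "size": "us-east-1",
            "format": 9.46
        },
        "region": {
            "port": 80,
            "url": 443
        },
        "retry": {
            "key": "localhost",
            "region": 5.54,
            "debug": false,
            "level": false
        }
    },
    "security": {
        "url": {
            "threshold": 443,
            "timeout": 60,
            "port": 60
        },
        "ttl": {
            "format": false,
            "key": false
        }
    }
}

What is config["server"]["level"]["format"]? 9.46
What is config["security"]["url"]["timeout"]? 60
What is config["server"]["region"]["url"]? 443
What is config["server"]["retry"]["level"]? False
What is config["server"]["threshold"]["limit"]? 6.19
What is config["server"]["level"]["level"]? 3.6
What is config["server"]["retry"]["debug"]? False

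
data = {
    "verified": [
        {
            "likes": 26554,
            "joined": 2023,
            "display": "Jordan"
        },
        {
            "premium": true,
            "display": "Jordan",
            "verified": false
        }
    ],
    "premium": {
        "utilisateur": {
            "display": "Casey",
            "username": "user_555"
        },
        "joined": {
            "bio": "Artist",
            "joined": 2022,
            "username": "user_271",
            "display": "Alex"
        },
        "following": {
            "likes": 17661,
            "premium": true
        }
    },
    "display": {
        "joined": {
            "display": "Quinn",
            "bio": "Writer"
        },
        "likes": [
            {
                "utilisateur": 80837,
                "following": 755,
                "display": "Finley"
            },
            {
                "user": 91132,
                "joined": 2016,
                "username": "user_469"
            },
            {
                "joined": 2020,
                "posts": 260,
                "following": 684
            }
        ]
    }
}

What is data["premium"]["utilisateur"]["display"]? "Casey"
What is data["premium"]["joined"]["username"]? "user_271"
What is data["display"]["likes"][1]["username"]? "user_469"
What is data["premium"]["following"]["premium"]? True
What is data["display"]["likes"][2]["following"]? 684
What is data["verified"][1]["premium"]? True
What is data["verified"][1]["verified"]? False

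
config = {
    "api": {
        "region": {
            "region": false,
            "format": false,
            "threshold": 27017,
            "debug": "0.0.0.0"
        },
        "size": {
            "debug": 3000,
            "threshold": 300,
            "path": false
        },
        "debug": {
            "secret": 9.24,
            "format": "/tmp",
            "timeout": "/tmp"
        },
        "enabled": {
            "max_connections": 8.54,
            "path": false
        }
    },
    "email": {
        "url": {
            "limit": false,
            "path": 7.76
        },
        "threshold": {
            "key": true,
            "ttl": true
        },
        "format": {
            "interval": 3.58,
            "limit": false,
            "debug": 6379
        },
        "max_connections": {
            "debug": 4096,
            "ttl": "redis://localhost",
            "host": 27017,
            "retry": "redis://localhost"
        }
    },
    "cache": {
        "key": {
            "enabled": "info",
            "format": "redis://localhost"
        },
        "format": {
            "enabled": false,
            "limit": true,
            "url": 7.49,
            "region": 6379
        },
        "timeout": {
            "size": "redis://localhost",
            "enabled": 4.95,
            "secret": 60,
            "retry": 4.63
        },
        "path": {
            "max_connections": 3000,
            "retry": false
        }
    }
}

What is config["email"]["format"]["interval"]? 3.58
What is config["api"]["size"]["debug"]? 3000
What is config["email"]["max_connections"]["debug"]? 4096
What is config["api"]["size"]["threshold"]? 300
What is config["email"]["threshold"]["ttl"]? True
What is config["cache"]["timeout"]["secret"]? 60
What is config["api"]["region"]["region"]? False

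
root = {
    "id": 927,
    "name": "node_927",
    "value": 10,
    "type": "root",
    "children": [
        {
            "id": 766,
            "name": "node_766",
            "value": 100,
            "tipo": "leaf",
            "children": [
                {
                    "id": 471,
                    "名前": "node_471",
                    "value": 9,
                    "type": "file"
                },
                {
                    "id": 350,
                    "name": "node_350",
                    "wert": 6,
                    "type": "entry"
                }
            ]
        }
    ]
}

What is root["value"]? 10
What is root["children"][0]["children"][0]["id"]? 471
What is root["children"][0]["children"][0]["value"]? 9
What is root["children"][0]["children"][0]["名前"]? "node_471"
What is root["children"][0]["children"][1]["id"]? 350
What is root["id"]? 927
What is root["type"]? "root"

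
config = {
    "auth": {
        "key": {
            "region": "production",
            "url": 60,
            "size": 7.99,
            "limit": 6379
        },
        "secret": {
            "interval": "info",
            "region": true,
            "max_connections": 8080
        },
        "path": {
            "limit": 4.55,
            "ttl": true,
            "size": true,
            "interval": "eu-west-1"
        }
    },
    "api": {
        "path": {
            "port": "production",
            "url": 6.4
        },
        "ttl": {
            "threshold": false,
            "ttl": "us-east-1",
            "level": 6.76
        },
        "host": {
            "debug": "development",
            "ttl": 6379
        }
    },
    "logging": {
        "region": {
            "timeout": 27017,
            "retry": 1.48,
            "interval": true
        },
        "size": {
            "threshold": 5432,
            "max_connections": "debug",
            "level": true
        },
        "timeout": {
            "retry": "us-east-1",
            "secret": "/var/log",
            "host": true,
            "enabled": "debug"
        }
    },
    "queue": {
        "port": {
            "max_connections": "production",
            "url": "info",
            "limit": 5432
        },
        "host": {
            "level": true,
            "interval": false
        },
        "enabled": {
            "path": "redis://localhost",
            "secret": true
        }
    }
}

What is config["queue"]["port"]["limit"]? 5432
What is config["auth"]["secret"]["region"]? True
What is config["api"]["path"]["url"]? 6.4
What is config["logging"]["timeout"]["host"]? True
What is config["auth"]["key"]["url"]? 60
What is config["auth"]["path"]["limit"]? 4.55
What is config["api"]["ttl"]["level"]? 6.76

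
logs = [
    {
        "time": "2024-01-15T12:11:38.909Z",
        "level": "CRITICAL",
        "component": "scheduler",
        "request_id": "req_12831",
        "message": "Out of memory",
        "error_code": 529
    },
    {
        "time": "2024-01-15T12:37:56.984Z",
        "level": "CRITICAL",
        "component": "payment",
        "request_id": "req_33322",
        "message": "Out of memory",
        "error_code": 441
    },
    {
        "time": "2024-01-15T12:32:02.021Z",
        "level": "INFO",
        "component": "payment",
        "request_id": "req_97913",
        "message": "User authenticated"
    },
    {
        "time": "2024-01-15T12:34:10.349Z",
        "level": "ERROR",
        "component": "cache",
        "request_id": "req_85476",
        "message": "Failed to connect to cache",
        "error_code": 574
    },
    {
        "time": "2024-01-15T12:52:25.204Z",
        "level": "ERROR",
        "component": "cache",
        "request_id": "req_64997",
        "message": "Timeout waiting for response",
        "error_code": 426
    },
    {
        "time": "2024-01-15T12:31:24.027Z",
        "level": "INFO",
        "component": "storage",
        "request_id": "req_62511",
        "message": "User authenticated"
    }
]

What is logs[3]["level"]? "ERROR"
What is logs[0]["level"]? "CRITICAL"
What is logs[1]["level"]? "CRITICAL"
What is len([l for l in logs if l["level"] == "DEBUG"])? 0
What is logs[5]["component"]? "storage"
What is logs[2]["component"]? "payment"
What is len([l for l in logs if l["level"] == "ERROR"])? 2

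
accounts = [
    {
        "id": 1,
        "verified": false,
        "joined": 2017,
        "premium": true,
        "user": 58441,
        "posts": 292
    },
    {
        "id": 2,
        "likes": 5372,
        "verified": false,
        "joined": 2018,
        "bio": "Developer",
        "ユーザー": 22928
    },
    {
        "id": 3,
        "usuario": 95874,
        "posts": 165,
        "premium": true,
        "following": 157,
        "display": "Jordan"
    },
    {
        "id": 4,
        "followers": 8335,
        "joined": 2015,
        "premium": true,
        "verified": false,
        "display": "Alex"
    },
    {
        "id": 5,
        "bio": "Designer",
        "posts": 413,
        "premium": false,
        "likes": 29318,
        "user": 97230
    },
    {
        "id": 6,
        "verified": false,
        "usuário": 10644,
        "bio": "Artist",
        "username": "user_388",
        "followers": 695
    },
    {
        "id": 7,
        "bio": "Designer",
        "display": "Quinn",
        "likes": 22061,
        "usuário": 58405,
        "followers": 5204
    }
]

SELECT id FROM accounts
[1, 2, 3, 4, 5, 6, 7]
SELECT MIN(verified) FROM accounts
False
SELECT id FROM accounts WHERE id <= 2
[1, 2]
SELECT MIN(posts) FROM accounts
165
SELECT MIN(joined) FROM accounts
2015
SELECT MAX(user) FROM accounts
97230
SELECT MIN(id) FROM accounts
1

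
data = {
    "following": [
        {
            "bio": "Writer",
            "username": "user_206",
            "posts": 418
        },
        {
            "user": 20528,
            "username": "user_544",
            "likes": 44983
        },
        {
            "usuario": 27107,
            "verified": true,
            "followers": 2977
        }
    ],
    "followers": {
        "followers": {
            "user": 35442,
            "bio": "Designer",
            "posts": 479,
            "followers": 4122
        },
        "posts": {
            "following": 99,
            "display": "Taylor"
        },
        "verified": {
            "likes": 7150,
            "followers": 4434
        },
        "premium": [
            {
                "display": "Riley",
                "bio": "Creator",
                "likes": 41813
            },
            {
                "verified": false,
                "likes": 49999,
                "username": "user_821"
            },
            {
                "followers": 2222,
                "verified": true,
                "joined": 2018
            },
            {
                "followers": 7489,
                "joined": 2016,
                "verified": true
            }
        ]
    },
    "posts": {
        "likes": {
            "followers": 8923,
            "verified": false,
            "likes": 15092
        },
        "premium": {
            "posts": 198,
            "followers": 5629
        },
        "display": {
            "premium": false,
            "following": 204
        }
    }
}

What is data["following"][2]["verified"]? True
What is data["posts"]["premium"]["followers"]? 5629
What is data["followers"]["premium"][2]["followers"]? 2222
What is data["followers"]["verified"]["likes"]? 7150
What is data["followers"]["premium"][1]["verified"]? False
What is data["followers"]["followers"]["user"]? 35442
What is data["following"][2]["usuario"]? 27107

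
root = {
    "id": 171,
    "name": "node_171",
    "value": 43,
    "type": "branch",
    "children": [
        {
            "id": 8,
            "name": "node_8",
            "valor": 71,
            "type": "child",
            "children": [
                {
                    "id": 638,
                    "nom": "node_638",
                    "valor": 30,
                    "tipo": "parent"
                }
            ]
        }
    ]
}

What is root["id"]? 171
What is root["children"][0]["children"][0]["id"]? 638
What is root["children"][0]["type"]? "child"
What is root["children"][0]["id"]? 8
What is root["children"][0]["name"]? "node_8"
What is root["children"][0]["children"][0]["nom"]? "node_638"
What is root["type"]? "branch"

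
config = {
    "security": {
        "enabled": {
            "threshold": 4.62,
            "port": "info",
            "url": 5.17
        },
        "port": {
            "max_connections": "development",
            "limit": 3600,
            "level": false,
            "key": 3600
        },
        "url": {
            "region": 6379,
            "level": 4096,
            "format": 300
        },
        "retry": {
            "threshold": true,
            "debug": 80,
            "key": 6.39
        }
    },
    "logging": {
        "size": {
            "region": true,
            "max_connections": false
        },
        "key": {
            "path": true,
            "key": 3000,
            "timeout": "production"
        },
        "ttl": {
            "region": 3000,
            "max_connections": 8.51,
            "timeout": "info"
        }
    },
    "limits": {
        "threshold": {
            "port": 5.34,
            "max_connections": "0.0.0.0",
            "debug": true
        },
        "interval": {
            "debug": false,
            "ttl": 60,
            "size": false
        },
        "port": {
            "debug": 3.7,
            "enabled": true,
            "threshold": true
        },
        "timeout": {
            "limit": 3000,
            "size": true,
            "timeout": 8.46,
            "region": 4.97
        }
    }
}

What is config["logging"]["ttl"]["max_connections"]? 8.51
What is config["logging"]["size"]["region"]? True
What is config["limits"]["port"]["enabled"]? True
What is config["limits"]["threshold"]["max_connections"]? "0.0.0.0"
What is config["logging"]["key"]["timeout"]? "production"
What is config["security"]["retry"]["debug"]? 80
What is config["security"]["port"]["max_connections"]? "development"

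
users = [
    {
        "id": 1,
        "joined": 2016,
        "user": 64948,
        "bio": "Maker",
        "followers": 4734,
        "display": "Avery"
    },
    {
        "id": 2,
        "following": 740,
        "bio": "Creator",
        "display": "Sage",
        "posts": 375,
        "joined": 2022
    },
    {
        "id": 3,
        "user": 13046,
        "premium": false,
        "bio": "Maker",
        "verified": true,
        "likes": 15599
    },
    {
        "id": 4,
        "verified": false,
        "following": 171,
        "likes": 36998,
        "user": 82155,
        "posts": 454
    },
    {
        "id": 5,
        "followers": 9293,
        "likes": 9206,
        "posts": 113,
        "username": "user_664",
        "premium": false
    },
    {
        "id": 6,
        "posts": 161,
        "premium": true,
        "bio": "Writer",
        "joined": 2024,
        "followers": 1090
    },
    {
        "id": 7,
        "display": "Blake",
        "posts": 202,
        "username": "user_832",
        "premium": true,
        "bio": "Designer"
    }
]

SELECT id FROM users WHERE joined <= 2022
[1, 2]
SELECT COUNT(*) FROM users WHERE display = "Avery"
1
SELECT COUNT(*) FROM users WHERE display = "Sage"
1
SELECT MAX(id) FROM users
7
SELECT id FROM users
[1, 2, 3, 4, 5, 6, 7]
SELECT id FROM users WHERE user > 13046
[1, 4]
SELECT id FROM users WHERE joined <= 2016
[1]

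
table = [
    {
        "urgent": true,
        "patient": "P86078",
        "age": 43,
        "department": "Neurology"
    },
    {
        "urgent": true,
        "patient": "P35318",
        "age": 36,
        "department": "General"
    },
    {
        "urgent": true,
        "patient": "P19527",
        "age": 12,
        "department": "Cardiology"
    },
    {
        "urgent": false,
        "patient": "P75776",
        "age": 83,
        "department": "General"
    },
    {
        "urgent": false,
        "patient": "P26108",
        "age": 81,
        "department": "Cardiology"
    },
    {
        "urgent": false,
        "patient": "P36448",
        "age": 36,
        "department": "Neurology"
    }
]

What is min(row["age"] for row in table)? 12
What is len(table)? 6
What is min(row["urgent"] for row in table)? False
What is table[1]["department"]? "General"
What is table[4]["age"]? 81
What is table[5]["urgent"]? False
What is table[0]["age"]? 43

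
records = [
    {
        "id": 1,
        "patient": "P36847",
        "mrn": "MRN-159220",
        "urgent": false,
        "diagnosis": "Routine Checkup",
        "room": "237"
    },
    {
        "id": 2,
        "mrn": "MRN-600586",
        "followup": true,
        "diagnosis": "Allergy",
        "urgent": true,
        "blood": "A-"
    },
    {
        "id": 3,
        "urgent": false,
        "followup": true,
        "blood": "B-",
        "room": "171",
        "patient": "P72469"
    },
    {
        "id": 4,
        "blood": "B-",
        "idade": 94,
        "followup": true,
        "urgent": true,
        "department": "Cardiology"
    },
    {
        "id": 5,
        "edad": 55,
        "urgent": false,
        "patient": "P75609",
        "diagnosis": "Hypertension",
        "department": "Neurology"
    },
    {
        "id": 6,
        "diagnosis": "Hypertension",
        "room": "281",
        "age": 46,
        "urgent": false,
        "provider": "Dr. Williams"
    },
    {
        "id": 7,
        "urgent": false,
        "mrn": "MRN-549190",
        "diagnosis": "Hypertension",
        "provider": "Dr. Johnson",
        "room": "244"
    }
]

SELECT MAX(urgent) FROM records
True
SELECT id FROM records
[1, 2, 3, 4, 5, 6, 7]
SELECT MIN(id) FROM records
1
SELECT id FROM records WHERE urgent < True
[1, 3, 5, 6, 7]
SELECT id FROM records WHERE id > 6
[7]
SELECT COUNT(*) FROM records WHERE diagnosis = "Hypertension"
3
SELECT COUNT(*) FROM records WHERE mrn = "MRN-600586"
1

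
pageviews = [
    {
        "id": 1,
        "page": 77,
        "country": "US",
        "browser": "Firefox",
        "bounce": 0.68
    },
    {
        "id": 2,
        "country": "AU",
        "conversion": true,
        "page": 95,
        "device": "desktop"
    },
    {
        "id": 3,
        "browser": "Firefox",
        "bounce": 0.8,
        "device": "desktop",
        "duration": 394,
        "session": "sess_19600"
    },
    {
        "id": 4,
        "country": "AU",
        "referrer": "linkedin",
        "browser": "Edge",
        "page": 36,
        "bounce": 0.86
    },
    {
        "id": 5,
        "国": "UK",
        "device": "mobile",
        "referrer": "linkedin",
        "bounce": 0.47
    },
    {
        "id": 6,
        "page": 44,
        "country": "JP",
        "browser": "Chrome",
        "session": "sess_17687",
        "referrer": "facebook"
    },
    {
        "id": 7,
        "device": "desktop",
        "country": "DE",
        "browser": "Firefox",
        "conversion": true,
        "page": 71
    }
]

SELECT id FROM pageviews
[1, 2, 3, 4, 5, 6, 7]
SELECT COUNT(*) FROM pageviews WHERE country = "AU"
2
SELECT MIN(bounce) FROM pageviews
0.47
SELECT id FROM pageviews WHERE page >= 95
[2]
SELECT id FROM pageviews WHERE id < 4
[1, 2, 3]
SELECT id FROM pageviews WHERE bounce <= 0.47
[5]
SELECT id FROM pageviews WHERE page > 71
[1, 2]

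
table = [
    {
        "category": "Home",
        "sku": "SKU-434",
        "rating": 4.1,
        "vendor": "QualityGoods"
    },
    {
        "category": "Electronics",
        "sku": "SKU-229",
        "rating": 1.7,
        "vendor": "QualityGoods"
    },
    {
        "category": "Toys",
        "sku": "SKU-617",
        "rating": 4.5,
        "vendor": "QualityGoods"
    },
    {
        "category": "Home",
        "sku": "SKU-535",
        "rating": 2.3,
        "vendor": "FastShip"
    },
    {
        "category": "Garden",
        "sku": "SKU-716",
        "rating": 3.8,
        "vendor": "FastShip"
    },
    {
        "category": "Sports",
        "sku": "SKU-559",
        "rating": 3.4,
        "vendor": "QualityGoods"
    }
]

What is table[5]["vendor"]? "QualityGoods"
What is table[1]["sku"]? "SKU-229"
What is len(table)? 6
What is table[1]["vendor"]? "QualityGoods"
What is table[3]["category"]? "Home"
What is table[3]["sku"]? "SKU-535"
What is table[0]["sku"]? "SKU-434"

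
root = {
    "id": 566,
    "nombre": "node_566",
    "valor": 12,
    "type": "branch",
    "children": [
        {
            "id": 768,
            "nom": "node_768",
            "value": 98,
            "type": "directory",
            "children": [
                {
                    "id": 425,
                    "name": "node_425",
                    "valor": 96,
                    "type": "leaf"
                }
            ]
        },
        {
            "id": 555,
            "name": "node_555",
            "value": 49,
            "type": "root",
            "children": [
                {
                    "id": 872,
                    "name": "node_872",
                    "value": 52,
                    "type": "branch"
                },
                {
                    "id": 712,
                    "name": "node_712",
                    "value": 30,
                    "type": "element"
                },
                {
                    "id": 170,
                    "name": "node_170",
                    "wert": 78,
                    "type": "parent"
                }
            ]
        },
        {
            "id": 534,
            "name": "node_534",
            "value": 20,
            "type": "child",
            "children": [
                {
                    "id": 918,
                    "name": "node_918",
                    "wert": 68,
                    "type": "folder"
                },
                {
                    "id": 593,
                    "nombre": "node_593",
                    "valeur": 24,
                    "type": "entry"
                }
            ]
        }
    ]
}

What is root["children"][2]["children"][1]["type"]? "entry"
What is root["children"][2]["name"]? "node_534"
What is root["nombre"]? "node_566"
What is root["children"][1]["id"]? 555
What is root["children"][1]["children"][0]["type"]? "branch"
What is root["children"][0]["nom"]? "node_768"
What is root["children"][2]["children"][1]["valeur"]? 24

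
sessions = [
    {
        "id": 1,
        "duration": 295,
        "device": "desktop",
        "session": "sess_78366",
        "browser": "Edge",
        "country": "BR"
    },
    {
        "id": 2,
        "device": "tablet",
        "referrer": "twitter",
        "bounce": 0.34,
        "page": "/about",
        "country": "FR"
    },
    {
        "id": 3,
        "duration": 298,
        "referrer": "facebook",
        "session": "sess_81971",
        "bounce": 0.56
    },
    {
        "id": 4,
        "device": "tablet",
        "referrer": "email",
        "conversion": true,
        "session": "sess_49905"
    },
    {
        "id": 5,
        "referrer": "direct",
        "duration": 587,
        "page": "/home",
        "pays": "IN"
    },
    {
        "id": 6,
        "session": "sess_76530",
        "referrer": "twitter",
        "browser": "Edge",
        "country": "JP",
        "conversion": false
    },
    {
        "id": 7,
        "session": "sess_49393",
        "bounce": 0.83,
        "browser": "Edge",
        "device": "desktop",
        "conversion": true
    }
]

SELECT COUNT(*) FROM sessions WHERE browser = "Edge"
3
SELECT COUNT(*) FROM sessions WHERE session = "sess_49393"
1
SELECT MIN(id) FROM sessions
1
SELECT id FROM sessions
[1, 2, 3, 4, 5, 6, 7]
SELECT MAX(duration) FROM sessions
587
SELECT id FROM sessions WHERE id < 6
[1, 2, 3, 4, 5]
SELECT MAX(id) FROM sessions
7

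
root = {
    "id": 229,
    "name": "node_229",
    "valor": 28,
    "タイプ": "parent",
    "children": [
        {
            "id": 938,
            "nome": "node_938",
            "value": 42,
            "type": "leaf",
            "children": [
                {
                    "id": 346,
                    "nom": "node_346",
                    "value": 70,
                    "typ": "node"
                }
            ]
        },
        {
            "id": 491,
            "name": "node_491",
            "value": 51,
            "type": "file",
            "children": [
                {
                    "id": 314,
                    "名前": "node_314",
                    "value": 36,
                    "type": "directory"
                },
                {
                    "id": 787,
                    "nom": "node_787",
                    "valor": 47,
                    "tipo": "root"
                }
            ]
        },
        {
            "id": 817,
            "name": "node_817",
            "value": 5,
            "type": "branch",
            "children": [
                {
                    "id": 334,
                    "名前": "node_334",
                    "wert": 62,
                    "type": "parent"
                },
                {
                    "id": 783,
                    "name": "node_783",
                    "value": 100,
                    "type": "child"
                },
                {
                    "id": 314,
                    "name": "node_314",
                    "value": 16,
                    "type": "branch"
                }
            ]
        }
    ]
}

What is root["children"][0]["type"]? "leaf"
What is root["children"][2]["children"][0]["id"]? 334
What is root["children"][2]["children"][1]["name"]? "node_783"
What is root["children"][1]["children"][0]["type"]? "directory"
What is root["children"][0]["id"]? 938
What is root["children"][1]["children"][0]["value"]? 36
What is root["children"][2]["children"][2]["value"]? 16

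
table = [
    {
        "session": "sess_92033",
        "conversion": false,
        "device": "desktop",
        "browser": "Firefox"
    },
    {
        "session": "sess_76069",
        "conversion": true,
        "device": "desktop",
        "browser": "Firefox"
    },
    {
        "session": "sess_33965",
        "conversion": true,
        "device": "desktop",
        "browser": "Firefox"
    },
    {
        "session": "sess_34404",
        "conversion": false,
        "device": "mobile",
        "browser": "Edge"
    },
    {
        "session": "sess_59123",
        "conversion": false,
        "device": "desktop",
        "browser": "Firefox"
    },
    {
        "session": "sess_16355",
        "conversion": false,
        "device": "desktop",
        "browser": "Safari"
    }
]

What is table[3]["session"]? "sess_34404"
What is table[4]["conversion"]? False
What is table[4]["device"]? "desktop"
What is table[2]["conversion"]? True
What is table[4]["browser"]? "Firefox"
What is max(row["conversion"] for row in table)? True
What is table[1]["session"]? "sess_76069"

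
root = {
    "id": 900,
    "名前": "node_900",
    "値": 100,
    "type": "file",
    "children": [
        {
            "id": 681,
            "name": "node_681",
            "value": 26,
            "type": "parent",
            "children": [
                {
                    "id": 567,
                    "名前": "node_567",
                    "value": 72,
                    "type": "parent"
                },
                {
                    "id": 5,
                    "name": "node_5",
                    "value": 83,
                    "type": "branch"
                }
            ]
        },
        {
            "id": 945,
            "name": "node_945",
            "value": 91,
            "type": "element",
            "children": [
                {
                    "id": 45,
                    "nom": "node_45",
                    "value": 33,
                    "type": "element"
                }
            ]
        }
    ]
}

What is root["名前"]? "node_900"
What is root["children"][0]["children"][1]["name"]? "node_5"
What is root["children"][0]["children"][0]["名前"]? "node_567"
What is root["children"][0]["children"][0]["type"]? "parent"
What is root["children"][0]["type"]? "parent"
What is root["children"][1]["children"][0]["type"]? "element"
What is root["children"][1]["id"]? 945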